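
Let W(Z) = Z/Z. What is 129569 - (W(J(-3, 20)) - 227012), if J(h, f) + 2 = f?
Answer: 356580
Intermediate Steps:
J(h, f) = -2 + f
W(Z) = 1
129569 - (W(J(-3, 20)) - 227012) = 129569 - (1 - 227012) = 129569 - 1*(-227011) = 129569 + 227011 = 356580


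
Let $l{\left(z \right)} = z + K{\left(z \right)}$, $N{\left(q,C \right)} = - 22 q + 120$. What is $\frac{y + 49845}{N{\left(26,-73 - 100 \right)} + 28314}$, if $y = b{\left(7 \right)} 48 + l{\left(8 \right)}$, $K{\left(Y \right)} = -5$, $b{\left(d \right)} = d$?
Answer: $\frac{25092}{13931} \approx 1.8012$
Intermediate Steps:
$N{\left(q,C \right)} = 120 - 22 q$
$l{\left(z \right)} = -5 + z$ ($l{\left(z \right)} = z - 5 = -5 + z$)
$y = 339$ ($y = 7 \cdot 48 + \left(-5 + 8\right) = 336 + 3 = 339$)
$\frac{y + 49845}{N{\left(26,-73 - 100 \right)} + 28314} = \frac{339 + 49845}{\left(120 - 572\right) + 28314} = \frac{50184}{\left(120 - 572\right) + 28314} = \frac{50184}{-452 + 28314} = \frac{50184}{27862} = 50184 \cdot \frac{1}{27862} = \frac{25092}{13931}$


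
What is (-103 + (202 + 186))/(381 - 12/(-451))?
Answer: 42845/57281 ≈ 0.74798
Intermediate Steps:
(-103 + (202 + 186))/(381 - 12/(-451)) = (-103 + 388)/(381 - 12*(-1/451)) = 285/(381 + 12/451) = 285/(171843/451) = 285*(451/171843) = 42845/57281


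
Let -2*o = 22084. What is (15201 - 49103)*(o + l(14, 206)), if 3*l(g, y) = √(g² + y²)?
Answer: 374345884 - 4949692*√2/3 ≈ 3.7201e+8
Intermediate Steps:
o = -11042 (o = -½*22084 = -11042)
l(g, y) = √(g² + y²)/3
(15201 - 49103)*(o + l(14, 206)) = (15201 - 49103)*(-11042 + √(14² + 206²)/3) = -33902*(-11042 + √(196 + 42436)/3) = -33902*(-11042 + √42632/3) = -33902*(-11042 + (146*√2)/3) = -33902*(-11042 + 146*√2/3) = 374345884 - 4949692*√2/3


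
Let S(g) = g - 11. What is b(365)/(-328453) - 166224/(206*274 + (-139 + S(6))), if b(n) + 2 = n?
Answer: -13654302093/4622975975 ≈ -2.9536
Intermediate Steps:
b(n) = -2 + n
S(g) = -11 + g
b(365)/(-328453) - 166224/(206*274 + (-139 + S(6))) = (-2 + 365)/(-328453) - 166224/(206*274 + (-139 + (-11 + 6))) = 363*(-1/328453) - 166224/(56444 + (-139 - 5)) = -363/328453 - 166224/(56444 - 144) = -363/328453 - 166224/56300 = -363/328453 - 166224*1/56300 = -363/328453 - 41556/14075 = -13654302093/4622975975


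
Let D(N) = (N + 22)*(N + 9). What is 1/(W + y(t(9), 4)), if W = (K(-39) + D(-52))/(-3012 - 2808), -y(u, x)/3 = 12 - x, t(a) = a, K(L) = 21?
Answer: -1940/46997 ≈ -0.041279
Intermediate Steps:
D(N) = (9 + N)*(22 + N) (D(N) = (22 + N)*(9 + N) = (9 + N)*(22 + N))
y(u, x) = -36 + 3*x (y(u, x) = -3*(12 - x) = -36 + 3*x)
W = -437/1940 (W = (21 + (198 + (-52)² + 31*(-52)))/(-3012 - 2808) = (21 + (198 + 2704 - 1612))/(-5820) = (21 + 1290)*(-1/5820) = 1311*(-1/5820) = -437/1940 ≈ -0.22526)
1/(W + y(t(9), 4)) = 1/(-437/1940 + (-36 + 3*4)) = 1/(-437/1940 + (-36 + 12)) = 1/(-437/1940 - 24) = 1/(-46997/1940) = -1940/46997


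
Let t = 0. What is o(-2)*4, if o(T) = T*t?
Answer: 0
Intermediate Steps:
o(T) = 0 (o(T) = T*0 = 0)
o(-2)*4 = 0*4 = 0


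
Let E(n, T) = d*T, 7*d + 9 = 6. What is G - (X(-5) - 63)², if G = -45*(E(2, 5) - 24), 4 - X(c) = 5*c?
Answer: 143/7 ≈ 20.429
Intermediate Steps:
d = -3/7 (d = -9/7 + (⅐)*6 = -9/7 + 6/7 = -3/7 ≈ -0.42857)
E(n, T) = -3*T/7
X(c) = 4 - 5*c
G = 8235/7 (G = -45*(-3/7*5 - 24) = -45*(-15/7 - 24) = -45*(-183/7) = 8235/7 ≈ 1176.4)
G - (X(-5) - 63)² = 8235/7 - ((4 - 5*(-5)) - 63)² = 8235/7 - ((4 + 25) - 63)² = 8235/7 - (29 - 63)² = 8235/7 - 1*(-34)² = 8235/7 - 1*1156 = 8235/7 - 1156 = 143/7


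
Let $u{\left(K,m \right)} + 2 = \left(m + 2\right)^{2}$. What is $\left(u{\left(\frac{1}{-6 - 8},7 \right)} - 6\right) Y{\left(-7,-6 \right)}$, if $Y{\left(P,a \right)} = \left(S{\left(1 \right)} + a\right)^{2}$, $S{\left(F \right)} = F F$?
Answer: $1825$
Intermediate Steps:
$S{\left(F \right)} = F^{2}$
$Y{\left(P,a \right)} = \left(1 + a\right)^{2}$ ($Y{\left(P,a \right)} = \left(1^{2} + a\right)^{2} = \left(1 + a\right)^{2}$)
$u{\left(K,m \right)} = -2 + \left(2 + m\right)^{2}$ ($u{\left(K,m \right)} = -2 + \left(m + 2\right)^{2} = -2 + \left(2 + m\right)^{2}$)
$\left(u{\left(\frac{1}{-6 - 8},7 \right)} - 6\right) Y{\left(-7,-6 \right)} = \left(\left(-2 + \left(2 + 7\right)^{2}\right) - 6\right) \left(1 - 6\right)^{2} = \left(\left(-2 + 9^{2}\right) - 6\right) \left(-5\right)^{2} = \left(\left(-2 + 81\right) - 6\right) 25 = \left(79 - 6\right) 25 = 73 \cdot 25 = 1825$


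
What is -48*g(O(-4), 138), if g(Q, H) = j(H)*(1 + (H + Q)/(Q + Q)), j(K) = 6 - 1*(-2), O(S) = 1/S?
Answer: 105408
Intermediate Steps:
j(K) = 8 (j(K) = 6 + 2 = 8)
g(Q, H) = 8 + 4*(H + Q)/Q (g(Q, H) = 8*(1 + (H + Q)/(Q + Q)) = 8*(1 + (H + Q)/((2*Q))) = 8*(1 + (H + Q)*(1/(2*Q))) = 8*(1 + (H + Q)/(2*Q)) = 8 + 4*(H + Q)/Q)
-48*g(O(-4), 138) = -48*(12 + 4*138/1/(-4)) = -48*(12 + 4*138/(-1/4)) = -48*(12 + 4*138*(-4)) = -48*(12 - 2208) = -48*(-2196) = 105408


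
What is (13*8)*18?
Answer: 1872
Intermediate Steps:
(13*8)*18 = 104*18 = 1872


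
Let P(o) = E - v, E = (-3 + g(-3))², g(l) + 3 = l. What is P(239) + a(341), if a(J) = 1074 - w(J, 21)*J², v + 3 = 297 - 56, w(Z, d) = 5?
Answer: -580488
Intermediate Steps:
g(l) = -3 + l
v = 238 (v = -3 + (297 - 56) = -3 + 241 = 238)
E = 81 (E = (-3 + (-3 - 3))² = (-3 - 6)² = (-9)² = 81)
P(o) = -157 (P(o) = 81 - 1*238 = 81 - 238 = -157)
a(J) = 1074 - 5*J²
P(239) + a(341) = -157 + (1074 - 5*341²) = -157 + (1074 - 5*116281) = -157 + (1074 - 581405) = -157 - 580331 = -580488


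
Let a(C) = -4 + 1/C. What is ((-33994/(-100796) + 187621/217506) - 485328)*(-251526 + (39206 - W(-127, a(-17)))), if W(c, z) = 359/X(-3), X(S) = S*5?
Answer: 4235376606020993625296/41107002705 ≈ 1.0303e+11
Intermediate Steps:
X(S) = 5*S
a(C) = -4 + 1/C
W(c, z) = -359/15 (W(c, z) = 359/((5*(-3))) = 359/(-15) = 359*(-1/15) = -359/15)
((-33994/(-100796) + 187621/217506) - 485328)*(-251526 + (39206 - W(-127, a(-17)))) = ((-33994/(-100796) + 187621/217506) - 485328)*(-251526 + (39206 - 1*(-359/15))) = ((-33994*(-1/100796) + 187621*(1/217506)) - 485328)*(-251526 + (39206 + 359/15)) = ((16997/50398 + 187621/217506) - 485328)*(-251526 + 588449/15) = (3288168160/2740466847 - 485328)*(-3184441/15) = -1330022005752656/2740466847*(-3184441/15) = 4235376606020993625296/41107002705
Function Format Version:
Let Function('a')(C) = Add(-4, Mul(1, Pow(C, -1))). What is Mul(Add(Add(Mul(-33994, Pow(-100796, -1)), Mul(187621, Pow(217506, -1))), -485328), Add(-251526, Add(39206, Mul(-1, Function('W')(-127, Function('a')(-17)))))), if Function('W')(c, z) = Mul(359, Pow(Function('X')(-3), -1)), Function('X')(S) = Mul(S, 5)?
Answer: Rational(4235376606020993625296, 41107002705) ≈ 1.0303e+11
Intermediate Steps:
Function('X')(S) = Mul(5, S)
Function('a')(C) = Add(-4, Pow(C, -1))
Function('W')(c, z) = Rational(-359, 15) (Function('W')(c, z) = Mul(359, Pow(Mul(5, -3), -1)) = Mul(359, Pow(-15, -1)) = Mul(359, Rational(-1, 15)) = Rational(-359, 15))
Mul(Add(Add(Mul(-33994, Pow(-100796, -1)), Mul(187621, Pow(217506, -1))), -485328), Add(-251526, Add(39206, Mul(-1, Function('W')(-127, Function('a')(-17)))))) = Mul(Add(Add(Mul(-33994, Pow(-100796, -1)), Mul(187621, Pow(217506, -1))), -485328), Add(-251526, Add(39206, Mul(-1, Rational(-359, 15))))) = Mul(Add(Add(Mul(-33994, Rational(-1, 100796)), Mul(187621, Rational(1, 217506))), -485328), Add(-251526, Add(39206, Rational(359, 15)))) = Mul(Add(Add(Rational(16997, 50398), Rational(187621, 217506)), -485328), Add(-251526, Rational(588449, 15))) = Mul(Add(Rational(3288168160, 2740466847), -485328), Rational(-3184441, 15)) = Mul(Rational(-1330022005752656, 2740466847), Rational(-3184441, 15)) = Rational(4235376606020993625296, 41107002705)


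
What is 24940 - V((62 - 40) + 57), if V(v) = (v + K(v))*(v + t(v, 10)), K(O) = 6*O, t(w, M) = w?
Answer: -62434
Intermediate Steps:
V(v) = 14*v² (V(v) = (v + 6*v)*(v + v) = (7*v)*(2*v) = 14*v²)
24940 - V((62 - 40) + 57) = 24940 - 14*((62 - 40) + 57)² = 24940 - 14*(22 + 57)² = 24940 - 14*79² = 24940 - 14*6241 = 24940 - 1*87374 = 24940 - 87374 = -62434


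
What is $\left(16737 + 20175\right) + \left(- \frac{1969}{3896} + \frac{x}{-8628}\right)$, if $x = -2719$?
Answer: $\frac{310194742037}{8403672} \approx 36912.0$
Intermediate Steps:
$\left(16737 + 20175\right) + \left(- \frac{1969}{3896} + \frac{x}{-8628}\right) = \left(16737 + 20175\right) - \left(- \frac{2719}{8628} + \frac{1969}{3896}\right) = 36912 - \frac{1598827}{8403672} = \frac{310194742037}{8403672}$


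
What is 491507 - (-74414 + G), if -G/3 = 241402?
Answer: 1290127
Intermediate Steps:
G = -724206 (G = -3*241402 = -724206)
491507 - (-74414 + G) = 491507 - (-74414 - 724206) = 491507 - 1*(-798620) = 491507 + 798620 = 1290127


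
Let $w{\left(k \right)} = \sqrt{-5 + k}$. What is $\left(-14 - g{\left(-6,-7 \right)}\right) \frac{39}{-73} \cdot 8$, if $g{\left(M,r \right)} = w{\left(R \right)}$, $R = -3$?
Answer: $\frac{4368}{73} + \frac{624 i \sqrt{2}}{73} \approx 59.836 + 12.089 i$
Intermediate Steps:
$g{\left(M,r \right)} = 2 i \sqrt{2}$ ($g{\left(M,r \right)} = \sqrt{-5 - 3} = \sqrt{-8} = 2 i \sqrt{2}$)
$\left(-14 - g{\left(-6,-7 \right)}\right) \frac{39}{-73} \cdot 8 = \left(-14 - 2 i \sqrt{2}\right) \frac{39}{-73} \cdot 8 = \left(-14 - 2 i \sqrt{2}\right) 39 \left(- \frac{1}{73}\right) 8 = \left(-14 - 2 i \sqrt{2}\right) \left(- \frac{39}{73}\right) 8 = \left(\frac{546}{73} + \frac{78 i \sqrt{2}}{73}\right) 8 = \frac{4368}{73} + \frac{624 i \sqrt{2}}{73}$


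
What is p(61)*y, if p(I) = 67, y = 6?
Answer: 402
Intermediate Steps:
p(61)*y = 67*6 = 402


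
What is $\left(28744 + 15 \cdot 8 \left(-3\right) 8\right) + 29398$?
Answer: $55262$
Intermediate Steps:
$\left(28744 + 15 \cdot 8 \left(-3\right) 8\right) + 29398 = \left(28744 + 15 \left(\left(-24\right) 8\right)\right) + 29398 = \left(28744 + 15 \left(-192\right)\right) + 29398 = \left(28744 - 2880\right) + 29398 = 25864 + 29398 = 55262$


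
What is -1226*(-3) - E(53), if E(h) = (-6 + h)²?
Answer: 1469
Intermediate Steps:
-1226*(-3) - E(53) = -1226*(-3) - (-6 + 53)² = 3678 - 1*47² = 3678 - 1*2209 = 3678 - 2209 = 1469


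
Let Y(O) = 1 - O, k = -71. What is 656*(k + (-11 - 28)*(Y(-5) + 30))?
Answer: -967600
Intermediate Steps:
656*(k + (-11 - 28)*(Y(-5) + 30)) = 656*(-71 + (-11 - 28)*((1 - 1*(-5)) + 30)) = 656*(-71 - 39*((1 + 5) + 30)) = 656*(-71 - 39*(6 + 30)) = 656*(-71 - 39*36) = 656*(-71 - 1404) = 656*(-1475) = -967600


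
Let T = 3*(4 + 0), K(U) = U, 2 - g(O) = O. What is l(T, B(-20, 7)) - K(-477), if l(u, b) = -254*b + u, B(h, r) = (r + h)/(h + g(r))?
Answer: 8923/25 ≈ 356.92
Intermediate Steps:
g(O) = 2 - O
B(h, r) = (h + r)/(2 + h - r) (B(h, r) = (r + h)/(h + (2 - r)) = (h + r)/(2 + h - r))
T = 12 (T = 3*4 = 12)
l(u, b) = u - 254*b
l(T, B(-20, 7)) - K(-477) = (12 - 254*(-20 + 7)/(2 - 20 - 1*7)) - 1*(-477) = (12 - 254*(-13)/(2 - 20 - 7)) + 477 = (12 - 254*(-13)/(-25)) + 477 = (12 - (-254)*(-13)/25) + 477 = (12 - 254*13/25) + 477 = (12 - 3302/25) + 477 = -3002/25 + 477 = 8923/25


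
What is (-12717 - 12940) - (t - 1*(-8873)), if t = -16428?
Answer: -18102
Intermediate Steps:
(-12717 - 12940) - (t - 1*(-8873)) = (-12717 - 12940) - (-16428 - 1*(-8873)) = -25657 - (-16428 + 8873) = -25657 - 1*(-7555) = -25657 + 7555 = -18102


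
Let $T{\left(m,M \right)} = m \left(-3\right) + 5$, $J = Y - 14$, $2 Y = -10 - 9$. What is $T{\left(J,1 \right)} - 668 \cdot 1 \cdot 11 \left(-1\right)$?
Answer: $\frac{14847}{2} \approx 7423.5$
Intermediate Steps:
$Y = - \frac{19}{2}$ ($Y = \frac{-10 - 9}{2} = \frac{1}{2} \left(-19\right) = - \frac{19}{2} \approx -9.5$)
$J = - \frac{47}{2}$ ($J = - \frac{19}{2} - 14 = - \frac{47}{2} \approx -23.5$)
$T{\left(m,M \right)} = 5 - 3 m$ ($T{\left(m,M \right)} = - 3 m + 5 = 5 - 3 m$)
$T{\left(J,1 \right)} - 668 \cdot 1 \cdot 11 \left(-1\right) = \left(5 - - \frac{141}{2}\right) - 668 \cdot 1 \cdot 11 \left(-1\right) = \left(5 + \frac{141}{2}\right) - 668 \cdot 11 \left(-1\right) = \frac{151}{2} - -7348 = \frac{151}{2} + 7348 = \frac{14847}{2}$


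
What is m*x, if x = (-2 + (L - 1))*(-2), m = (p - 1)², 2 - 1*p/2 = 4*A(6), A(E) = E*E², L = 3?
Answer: 0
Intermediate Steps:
A(E) = E³
p = -1724 (p = 4 - 8*6³ = 4 - 8*216 = 4 - 2*864 = 4 - 1728 = -1724)
m = 2975625 (m = (-1724 - 1)² = (-1725)² = 2975625)
x = 0 (x = (-2 + (3 - 1))*(-2) = (-2 + 2)*(-2) = 0*(-2) = 0)
m*x = 2975625*0 = 0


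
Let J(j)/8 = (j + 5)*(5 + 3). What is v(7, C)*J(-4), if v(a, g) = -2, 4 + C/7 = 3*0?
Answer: -128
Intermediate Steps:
C = -28 (C = -28 + 7*(3*0) = -28 + 7*0 = -28 + 0 = -28)
J(j) = 320 + 64*j (J(j) = 8*((j + 5)*(5 + 3)) = 8*((5 + j)*8) = 8*(40 + 8*j) = 320 + 64*j)
v(7, C)*J(-4) = -2*(320 + 64*(-4)) = -2*(320 - 256) = -2*64 = -128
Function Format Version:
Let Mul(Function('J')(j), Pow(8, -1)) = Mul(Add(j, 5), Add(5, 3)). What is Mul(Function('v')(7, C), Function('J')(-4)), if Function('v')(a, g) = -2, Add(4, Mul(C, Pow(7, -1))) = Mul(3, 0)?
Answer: -128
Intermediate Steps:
C = -28 (C = Add(-28, Mul(7, Mul(3, 0))) = Add(-28, Mul(7, 0)) = Add(-28, 0) = -28)
Function('J')(j) = Add(320, Mul(64, j)) (Function('J')(j) = Mul(8, Mul(Add(j, 5), Add(5, 3))) = Mul(8, Mul(Add(5, j), 8)) = Mul(8, Add(40, Mul(8, j))) = Add(320, Mul(64, j)))
Mul(Function('v')(7, C), Function('J')(-4)) = Mul(-2, Add(320, Mul(64, -4))) = Mul(-2, Add(320, -256)) = Mul(-2, 64) = -128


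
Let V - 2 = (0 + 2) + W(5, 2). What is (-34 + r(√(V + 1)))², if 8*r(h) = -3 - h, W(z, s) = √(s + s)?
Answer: (275 + √7)²/64 ≈ 1204.5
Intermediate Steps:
W(z, s) = √2*√s (W(z, s) = √(2*s) = √2*√s)
V = 6 (V = 2 + ((0 + 2) + √2*√2) = 2 + (2 + 2) = 2 + 4 = 6)
r(h) = -3/8 - h/8 (r(h) = (-3 - h)/8 = -3/8 - h/8)
(-34 + r(√(V + 1)))² = (-34 + (-3/8 - √(6 + 1)/8))² = (-34 + (-3/8 - √7/8))² = (-275/8 - √7/8)²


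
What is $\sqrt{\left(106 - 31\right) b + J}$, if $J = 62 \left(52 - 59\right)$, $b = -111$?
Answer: $i \sqrt{8759} \approx 93.589 i$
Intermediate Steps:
$J = -434$ ($J = 62 \left(-7\right) = -434$)
$\sqrt{\left(106 - 31\right) b + J} = \sqrt{\left(106 - 31\right) \left(-111\right) - 434} = \sqrt{75 \left(-111\right) - 434} = \sqrt{-8325 - 434} = \sqrt{-8759} = i \sqrt{8759}$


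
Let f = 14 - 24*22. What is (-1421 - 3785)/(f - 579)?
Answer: 5206/1093 ≈ 4.7630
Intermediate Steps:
f = -514 (f = 14 - 528 = -514)
(-1421 - 3785)/(f - 579) = (-1421 - 3785)/(-514 - 579) = -5206/(-1093) = -5206*(-1/1093) = 5206/1093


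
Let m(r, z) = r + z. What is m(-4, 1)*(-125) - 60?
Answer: 315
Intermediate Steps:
m(-4, 1)*(-125) - 60 = (-4 + 1)*(-125) - 60 = -3*(-125) - 60 = 375 - 60 = 315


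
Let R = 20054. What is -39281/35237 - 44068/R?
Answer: -1170282645/353321399 ≈ -3.3122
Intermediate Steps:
-39281/35237 - 44068/R = -39281/35237 - 44068/20054 = -39281*1/35237 - 44068*1/20054 = -39281/35237 - 22034/10027 = -1170282645/353321399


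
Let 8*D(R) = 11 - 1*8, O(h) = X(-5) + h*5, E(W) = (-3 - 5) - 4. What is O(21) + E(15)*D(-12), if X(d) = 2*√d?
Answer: 201/2 + 2*I*√5 ≈ 100.5 + 4.4721*I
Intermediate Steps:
E(W) = -12 (E(W) = -8 - 4 = -12)
O(h) = 5*h + 2*I*√5 (O(h) = 2*√(-5) + h*5 = 2*(I*√5) + 5*h = 2*I*√5 + 5*h = 5*h + 2*I*√5)
D(R) = 3/8 (D(R) = (11 - 1*8)/8 = (11 - 8)/8 = (⅛)*3 = 3/8)
O(21) + E(15)*D(-12) = (5*21 + 2*I*√5) - 12*3/8 = (105 + 2*I*√5) - 9/2 = 201/2 + 2*I*√5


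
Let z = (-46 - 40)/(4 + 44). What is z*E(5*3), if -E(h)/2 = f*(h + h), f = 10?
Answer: 1075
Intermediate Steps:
E(h) = -40*h (E(h) = -20*(h + h) = -20*2*h = -40*h)
z = -43/24 (z = -86/48 = -86*1/48 = -43/24 ≈ -1.7917)
z*E(5*3) = -(-215)*5*3/3 = -(-215)*15/3 = -43/24*(-600) = 1075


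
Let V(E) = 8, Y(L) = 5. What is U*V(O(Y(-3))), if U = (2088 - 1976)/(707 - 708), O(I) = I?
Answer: -896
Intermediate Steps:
U = -112 (U = 112/(-1) = 112*(-1) = -112)
U*V(O(Y(-3))) = -112*8 = -896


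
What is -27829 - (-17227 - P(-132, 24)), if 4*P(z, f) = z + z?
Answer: -10668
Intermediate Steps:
P(z, f) = z/2 (P(z, f) = (z + z)/4 = (2*z)/4 = z/2)
-27829 - (-17227 - P(-132, 24)) = -27829 - (-17227 - (-132)/2) = -27829 - (-17227 - 1*(-66)) = -27829 - (-17227 + 66) = -27829 - 1*(-17161) = -27829 + 17161 = -10668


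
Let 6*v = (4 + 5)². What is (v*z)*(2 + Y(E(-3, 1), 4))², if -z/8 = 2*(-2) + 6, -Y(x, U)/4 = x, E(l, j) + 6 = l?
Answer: -311904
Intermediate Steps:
v = 27/2 (v = (4 + 5)²/6 = (⅙)*9² = (⅙)*81 = 27/2 ≈ 13.500)
E(l, j) = -6 + l
Y(x, U) = -4*x
z = -16 (z = -8*(2*(-2) + 6) = -8*(-4 + 6) = -8*2 = -16)
(v*z)*(2 + Y(E(-3, 1), 4))² = ((27/2)*(-16))*(2 - 4*(-6 - 3))² = -216*(2 - 4*(-9))² = -216*(2 + 36)² = -216*38² = -216*1444 = -311904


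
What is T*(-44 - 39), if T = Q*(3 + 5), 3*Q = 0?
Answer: 0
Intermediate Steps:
Q = 0 (Q = (⅓)*0 = 0)
T = 0 (T = 0*(3 + 5) = 0*8 = 0)
T*(-44 - 39) = 0*(-44 - 39) = 0*(-83) = 0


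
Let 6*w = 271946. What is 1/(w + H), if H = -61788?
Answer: -3/49391 ≈ -6.0740e-5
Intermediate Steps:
w = 135973/3 (w = (⅙)*271946 = 135973/3 ≈ 45324.)
1/(w + H) = 1/(135973/3 - 61788) = 1/(-49391/3) = -3/49391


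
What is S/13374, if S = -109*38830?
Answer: -2116235/6687 ≈ -316.47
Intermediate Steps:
S = -4232470
S/13374 = -4232470/13374 = -4232470*1/13374 = -2116235/6687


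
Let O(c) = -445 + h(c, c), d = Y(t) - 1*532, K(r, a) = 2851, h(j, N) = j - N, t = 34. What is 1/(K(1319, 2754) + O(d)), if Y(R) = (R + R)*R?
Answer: 1/2406 ≈ 0.00041563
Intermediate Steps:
Y(R) = 2*R**2 (Y(R) = (2*R)*R = 2*R**2)
d = 1780 (d = 2*34**2 - 1*532 = 2*1156 - 532 = 2312 - 532 = 1780)
O(c) = -445 (O(c) = -445 + (c - c) = -445 + 0 = -445)
1/(K(1319, 2754) + O(d)) = 1/(2851 - 445) = 1/2406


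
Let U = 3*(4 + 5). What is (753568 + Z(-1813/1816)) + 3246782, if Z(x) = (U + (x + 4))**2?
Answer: 13195546646889/3297856 ≈ 4.0012e+6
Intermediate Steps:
U = 27 (U = 3*9 = 27)
Z(x) = (31 + x)**2 (Z(x) = (27 + (x + 4))**2 = (27 + (4 + x))**2 = (31 + x)**2)
(753568 + Z(-1813/1816)) + 3246782 = (753568 + (31 - 1813/1816)**2) + 3246782 = (753568 + (54483/1816)**2) + 3246782 = (753568 + 2968397289/3297856) + 3246782 = 2488127147497/3297856 + 3246782 = 13195546646889/3297856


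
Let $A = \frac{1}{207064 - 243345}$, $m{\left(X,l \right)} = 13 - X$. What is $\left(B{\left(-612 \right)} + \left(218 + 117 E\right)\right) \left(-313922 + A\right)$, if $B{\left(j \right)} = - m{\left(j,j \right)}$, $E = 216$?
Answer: $- \frac{283197532523795}{36281} \approx -7.8057 \cdot 10^{9}$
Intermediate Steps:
$A = - \frac{1}{36281}$ ($A = \frac{1}{207064 - 243345} = \frac{1}{-36281} = - \frac{1}{36281} \approx -2.7563 \cdot 10^{-5}$)
$B{\left(j \right)} = -13 + j$ ($B{\left(j \right)} = - (13 - j) = -13 + j$)
$\left(B{\left(-612 \right)} + \left(218 + 117 E\right)\right) \left(-313922 + A\right) = \left(\left(-13 - 612\right) + \left(218 + 117 \cdot 216\right)\right) \left(-313922 - \frac{1}{36281}\right) = \left(-625 + \left(218 + 25272\right)\right) \left(- \frac{11389404083}{36281}\right) = \left(-625 + 25490\right) \left(- \frac{11389404083}{36281}\right) = 24865 \left(- \frac{11389404083}{36281}\right) = - \frac{283197532523795}{36281}$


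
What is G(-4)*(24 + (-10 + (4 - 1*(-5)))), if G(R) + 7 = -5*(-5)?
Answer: 414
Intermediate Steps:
G(R) = 18 (G(R) = -7 - 5*(-5) = -7 + 25 = 18)
G(-4)*(24 + (-10 + (4 - 1*(-5)))) = 18*(24 + (-10 + (4 - 1*(-5)))) = 18*(24 + (-10 + (4 + 5))) = 18*(24 + (-10 + 9)) = 18*(24 - 1) = 18*23 = 414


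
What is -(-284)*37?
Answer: 10508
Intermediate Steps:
-(-284)*37 = -71*(-148) = 10508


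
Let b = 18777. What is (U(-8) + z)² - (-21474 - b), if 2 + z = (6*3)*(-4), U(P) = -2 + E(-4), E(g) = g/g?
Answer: 45876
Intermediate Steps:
E(g) = 1
U(P) = -1 (U(P) = -2 + 1 = -1)
z = -74 (z = -2 + (6*3)*(-4) = -2 + 18*(-4) = -2 - 72 = -74)
(U(-8) + z)² - (-21474 - b) = (-1 - 74)² - (-21474 - 1*18777) = (-75)² - (-21474 - 18777) = 5625 - 1*(-40251) = 5625 + 40251 = 45876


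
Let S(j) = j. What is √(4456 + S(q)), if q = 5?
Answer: √4461 ≈ 66.791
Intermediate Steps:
√(4456 + S(q)) = √(4456 + 5) = √4461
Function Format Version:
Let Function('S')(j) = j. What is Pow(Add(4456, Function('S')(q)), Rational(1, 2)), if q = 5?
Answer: Pow(4461, Rational(1, 2)) ≈ 66.791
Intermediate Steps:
Pow(Add(4456, Function('S')(q)), Rational(1, 2)) = Pow(Add(4456, 5), Rational(1, 2)) = Pow(4461, Rational(1, 2))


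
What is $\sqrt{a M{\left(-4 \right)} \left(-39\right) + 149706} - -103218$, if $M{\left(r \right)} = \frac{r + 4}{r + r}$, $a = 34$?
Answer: $103218 + 3 \sqrt{16634} \approx 1.036 \cdot 10^{5}$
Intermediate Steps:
$M{\left(r \right)} = \frac{4 + r}{2 r}$
$\sqrt{a M{\left(-4 \right)} \left(-39\right) + 149706} - -103218 = \sqrt{34 \frac{4 - 4}{2 \left(-4\right)} \left(-39\right) + 149706} - -103218 = \sqrt{34 \cdot \frac{1}{2} \left(- \frac{1}{4}\right) 0 \left(-39\right) + 149706} + 103218 = \sqrt{34 \cdot 0 \left(-39\right) + 149706} + 103218 = \sqrt{0 \left(-39\right) + 149706} + 103218 = \sqrt{0 + 149706} + 103218 = \sqrt{149706} + 103218 = 3 \sqrt{16634} + 103218 = 103218 + 3 \sqrt{16634}$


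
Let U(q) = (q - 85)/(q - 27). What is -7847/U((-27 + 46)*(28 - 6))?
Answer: -3068177/333 ≈ -9213.8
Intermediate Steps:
U(q) = (-85 + q)/(-27 + q)
-7847/U((-27 + 46)*(28 - 6)) = -7847*(-27 + (-27 + 46)*(28 - 6))/(-85 + (-27 + 46)*(28 - 6)) = -7847*(-27 + 19*22)/(-85 + 19*22) = -7847*(-27 + 418)/(-85 + 418) = -7847/(333/391) = -7847/((1/391)*333) = -7847/333/391 = -7847*391/333 = -3068177/333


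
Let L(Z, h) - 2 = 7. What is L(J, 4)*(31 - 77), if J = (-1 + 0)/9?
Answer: -414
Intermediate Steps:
J = -⅑ (J = -1*⅑ = -⅑ ≈ -0.11111)
L(Z, h) = 9 (L(Z, h) = 2 + 7 = 9)
L(J, 4)*(31 - 77) = 9*(31 - 77) = 9*(-46) = -414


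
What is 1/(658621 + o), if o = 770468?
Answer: 1/1429089 ≈ 6.9975e-7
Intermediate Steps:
1/(658621 + o) = 1/(658621 + 770468) = 1/1429089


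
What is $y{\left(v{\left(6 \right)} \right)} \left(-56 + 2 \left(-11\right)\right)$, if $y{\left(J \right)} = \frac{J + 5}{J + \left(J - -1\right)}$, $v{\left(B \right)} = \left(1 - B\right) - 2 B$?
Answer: $- \frac{312}{11} \approx -28.364$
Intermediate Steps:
$v{\left(B \right)} = 1 - 3 B$
$y{\left(J \right)} = \frac{5 + J}{1 + 2 J}$ ($y{\left(J \right)} = \frac{5 + J}{J + \left(J + 1\right)} = \frac{5 + J}{J + \left(1 + J\right)} = \frac{5 + J}{1 + 2 J}$)
$y{\left(v{\left(6 \right)} \right)} \left(-56 + 2 \left(-11\right)\right) = \frac{5 + \left(1 - 18\right)}{1 + 2 \left(1 - 18\right)} \left(-56 + 2 \left(-11\right)\right) = \frac{5 + \left(1 - 18\right)}{1 + 2 \left(1 - 18\right)} \left(-56 - 22\right) = \frac{5 - 17}{1 + 2 \left(-17\right)} \left(-78\right) = \frac{1}{1 - 34} \left(-12\right) \left(-78\right) = \frac{1}{-33} \left(-12\right) \left(-78\right) = \left(- \frac{1}{33}\right) \left(-12\right) \left(-78\right) = \frac{4}{11} \left(-78\right) = - \frac{312}{11}$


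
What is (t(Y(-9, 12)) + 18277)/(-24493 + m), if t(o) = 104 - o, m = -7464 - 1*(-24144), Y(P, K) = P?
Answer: -18390/7813 ≈ -2.3538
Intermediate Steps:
m = 16680 (m = -7464 + 24144 = 16680)
(t(Y(-9, 12)) + 18277)/(-24493 + m) = ((104 - 1*(-9)) + 18277)/(-24493 + 16680) = ((104 + 9) + 18277)/(-7813) = (113 + 18277)*(-1/7813) = 18390*(-1/7813) = -18390/7813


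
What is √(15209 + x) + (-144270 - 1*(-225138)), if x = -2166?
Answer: 80868 + √13043 ≈ 80982.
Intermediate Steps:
√(15209 + x) + (-144270 - 1*(-225138)) = √(15209 - 2166) + (-144270 - 1*(-225138)) = √13043 + (-144270 + 225138) = √13043 + 80868 = 80868 + √13043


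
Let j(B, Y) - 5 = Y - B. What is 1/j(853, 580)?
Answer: -1/268 ≈ -0.0037313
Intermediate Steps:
j(B, Y) = 5 + Y - B (j(B, Y) = 5 + (Y - B) = 5 + Y - B)
1/j(853, 580) = 1/(5 + 580 - 1*853) = 1/(5 + 580 - 853) = 1/(-268) = -1/268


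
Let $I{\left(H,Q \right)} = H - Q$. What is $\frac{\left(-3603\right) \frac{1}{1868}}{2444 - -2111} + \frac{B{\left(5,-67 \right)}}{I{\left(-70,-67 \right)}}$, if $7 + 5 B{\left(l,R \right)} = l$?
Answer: $\frac{3392687}{25526220} \approx 0.13291$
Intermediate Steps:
$B{\left(l,R \right)} = - \frac{7}{5} + \frac{l}{5}$
$\frac{\left(-3603\right) \frac{1}{1868}}{2444 - -2111} + \frac{B{\left(5,-67 \right)}}{I{\left(-70,-67 \right)}} = \frac{\left(-3603\right) \frac{1}{1868}}{2444 - -2111} + \frac{- \frac{7}{5} + \frac{1}{5} \cdot 5}{-70 - -67} = \frac{\left(-3603\right) \frac{1}{1868}}{2444 + 2111} + \frac{- \frac{7}{5} + 1}{-70 + 67} = - \frac{3603}{1868 \cdot 4555} - \frac{2}{5 \left(-3\right)} = \left(- \frac{3603}{1868}\right) \frac{1}{4555} - - \frac{2}{15} = - \frac{3603}{8508740} + \frac{2}{15} = \frac{3392687}{25526220}$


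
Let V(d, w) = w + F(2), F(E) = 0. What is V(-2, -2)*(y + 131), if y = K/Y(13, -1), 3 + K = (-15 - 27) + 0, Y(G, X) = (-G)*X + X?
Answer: -509/2 ≈ -254.50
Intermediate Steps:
Y(G, X) = X - G*X (Y(G, X) = -G*X + X = X - G*X)
K = -45 (K = -3 + ((-15 - 27) + 0) = -3 + (-42 + 0) = -3 - 42 = -45)
y = -15/4 (y = -45*(-1/(1 - 1*13)) = -45*(-1/(1 - 13)) = -45/((-1*(-12))) = -45/12 = -45*1/12 = -15/4 ≈ -3.7500)
V(d, w) = w (V(d, w) = w + 0 = w)
V(-2, -2)*(y + 131) = -2*(-15/4 + 131) = -2*509/4 = -509/2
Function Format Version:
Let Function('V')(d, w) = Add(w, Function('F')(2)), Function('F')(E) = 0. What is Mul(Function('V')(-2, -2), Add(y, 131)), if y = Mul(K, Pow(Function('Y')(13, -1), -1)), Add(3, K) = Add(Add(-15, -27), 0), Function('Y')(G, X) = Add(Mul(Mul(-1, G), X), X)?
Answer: Rational(-509, 2) ≈ -254.50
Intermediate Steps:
Function('Y')(G, X) = Add(X, Mul(-1, G, X)) (Function('Y')(G, X) = Add(Mul(-1, G, X), X) = Add(X, Mul(-1, G, X)))
K = -45 (K = Add(-3, Add(Add(-15, -27), 0)) = Add(-3, Add(-42, 0)) = Add(-3, -42) = -45)
y = Rational(-15, 4) (y = Mul(-45, Pow(Mul(-1, Add(1, Mul(-1, 13))), -1)) = Mul(-45, Pow(Mul(-1, Add(1, -13)), -1)) = Mul(-45, Pow(Mul(-1, -12), -1)) = Mul(-45, Pow(12, -1)) = Mul(-45, Rational(1, 12)) = Rational(-15, 4) ≈ -3.7500)
Function('V')(d, w) = w (Function('V')(d, w) = Add(w, 0) = w)
Mul(Function('V')(-2, -2), Add(y, 131)) = Mul(-2, Add(Rational(-15, 4), 131)) = Mul(-2, Rational(509, 4)) = Rational(-509, 2)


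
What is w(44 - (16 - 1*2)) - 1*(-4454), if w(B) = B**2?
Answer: 5354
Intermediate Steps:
w(44 - (16 - 1*2)) - 1*(-4454) = (44 - (16 - 1*2))**2 - 1*(-4454) = (44 - (16 - 2))**2 + 4454 = (44 - 1*14)**2 + 4454 = (44 - 14)**2 + 4454 = 30**2 + 4454 = 900 + 4454 = 5354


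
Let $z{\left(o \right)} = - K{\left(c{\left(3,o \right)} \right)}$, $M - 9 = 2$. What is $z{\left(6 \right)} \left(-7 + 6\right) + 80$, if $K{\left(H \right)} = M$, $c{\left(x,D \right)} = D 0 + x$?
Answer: $91$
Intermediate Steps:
$M = 11$ ($M = 9 + 2 = 11$)
$c{\left(x,D \right)} = x$ ($c{\left(x,D \right)} = 0 + x = x$)
$K{\left(H \right)} = 11$
$z{\left(o \right)} = -11$ ($z{\left(o \right)} = \left(-1\right) 11 = -11$)
$z{\left(6 \right)} \left(-7 + 6\right) + 80 = - 11 \left(-7 + 6\right) + 80 = \left(-11\right) \left(-1\right) + 80 = 11 + 80 = 91$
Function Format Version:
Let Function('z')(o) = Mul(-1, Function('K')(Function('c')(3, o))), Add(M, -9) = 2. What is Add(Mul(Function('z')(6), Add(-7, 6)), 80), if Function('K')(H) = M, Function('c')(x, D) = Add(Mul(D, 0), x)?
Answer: 91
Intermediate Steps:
M = 11 (M = Add(9, 2) = 11)
Function('c')(x, D) = x (Function('c')(x, D) = Add(0, x) = x)
Function('K')(H) = 11
Function('z')(o) = -11 (Function('z')(o) = Mul(-1, 11) = -11)
Add(Mul(Function('z')(6), Add(-7, 6)), 80) = Add(Mul(-11, Add(-7, 6)), 80) = Add(Mul(-11, -1), 80) = Add(11, 80) = 91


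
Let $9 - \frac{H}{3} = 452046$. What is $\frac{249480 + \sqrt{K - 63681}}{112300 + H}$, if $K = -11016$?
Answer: $- \frac{249480}{1243811} - \frac{i \sqrt{74697}}{1243811} \approx -0.20058 - 0.00021973 i$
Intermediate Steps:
$H = -1356111$ ($H = 27 - 1356138 = -1356111$)
$\frac{249480 + \sqrt{K - 63681}}{112300 + H} = \frac{249480 + \sqrt{-11016 - 63681}}{112300 - 1356111} = \frac{249480 + \sqrt{-74697}}{-1243811} = \left(249480 + i \sqrt{74697}\right) \left(- \frac{1}{1243811}\right) = - \frac{249480}{1243811} - \frac{i \sqrt{74697}}{1243811}$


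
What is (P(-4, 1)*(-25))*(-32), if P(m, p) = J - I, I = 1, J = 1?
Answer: 0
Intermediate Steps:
P(m, p) = 0 (P(m, p) = 1 - 1*1 = 1 - 1 = 0)
(P(-4, 1)*(-25))*(-32) = (0*(-25))*(-32) = 0*(-32) = 0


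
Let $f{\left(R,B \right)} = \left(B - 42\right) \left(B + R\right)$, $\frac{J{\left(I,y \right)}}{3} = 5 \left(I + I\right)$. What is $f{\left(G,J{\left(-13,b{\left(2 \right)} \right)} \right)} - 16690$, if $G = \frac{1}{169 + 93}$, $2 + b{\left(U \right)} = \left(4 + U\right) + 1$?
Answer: $\frac{19884274}{131} \approx 1.5179 \cdot 10^{5}$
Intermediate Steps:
$b{\left(U \right)} = 3 + U$ ($b{\left(U \right)} = -2 + \left(\left(4 + U\right) + 1\right) = -2 + \left(5 + U\right) = 3 + U$)
$J{\left(I,y \right)} = 30 I$ ($J{\left(I,y \right)} = 3 \cdot 5 \left(I + I\right) = 3 \cdot 5 \cdot 2 I = 3 \cdot 10 I = 30 I$)
$G = \frac{1}{262} \approx 0.0038168$
$f{\left(R,B \right)} = \left(-42 + B\right) \left(B + R\right)$
$f{\left(G,J{\left(-13,b{\left(2 \right)} \right)} \right)} - 16690 = \left(\left(30 \left(-13\right)\right)^{2} - 42 \cdot 30 \left(-13\right) - \frac{21}{131} + 30 \left(-13\right) \frac{1}{262}\right) - 16690 = \left(\left(-390\right)^{2} - -16380 - \frac{21}{131} - \frac{195}{131}\right) - 16690 = \left(152100 + 16380 - \frac{21}{131} - \frac{195}{131}\right) - 16690 = \frac{22070664}{131} - 16690 = \frac{19884274}{131}$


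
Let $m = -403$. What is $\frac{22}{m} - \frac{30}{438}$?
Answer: $- \frac{3621}{29419} \approx -0.12308$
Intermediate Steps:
$\frac{22}{m} - \frac{30}{438} = \frac{22}{-403} - \frac{30}{438} = 22 \left(- \frac{1}{403}\right) - \frac{5}{73} = - \frac{22}{403} - \frac{5}{73} = - \frac{3621}{29419}$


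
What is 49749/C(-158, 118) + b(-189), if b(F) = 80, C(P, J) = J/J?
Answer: 49829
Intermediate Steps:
C(P, J) = 1
49749/C(-158, 118) + b(-189) = 49749/1 + 80 = 49749*1 + 80 = 49749 + 80 = 49829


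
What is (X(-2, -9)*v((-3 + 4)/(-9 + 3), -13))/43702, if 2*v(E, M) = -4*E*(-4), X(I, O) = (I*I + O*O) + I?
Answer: -166/65553 ≈ -0.0025323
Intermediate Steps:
X(I, O) = I + I² + O² (X(I, O) = (I² + O²) + I = I + I² + O²)
v(E, M) = 8*E (v(E, M) = (-4*E*(-4))/2 = (16*E)/2 = 8*E)
(X(-2, -9)*v((-3 + 4)/(-9 + 3), -13))/43702 = ((-2 + (-2)² + (-9)²)*(8*((-3 + 4)/(-9 + 3))))/43702 = ((-2 + 4 + 81)*(8*(1/(-6))))*(1/43702) = (83*(8*(1*(-⅙))))*(1/43702) = (83*(8*(-⅙)))*(1/43702) = (83*(-4/3))*(1/43702) = -332/3*1/43702 = -166/65553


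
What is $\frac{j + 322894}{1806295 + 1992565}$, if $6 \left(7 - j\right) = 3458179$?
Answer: $- \frac{1520773}{22793160} \approx -0.066721$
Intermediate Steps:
$j = - \frac{3458137}{6}$ ($j = 7 - \frac{3458179}{6} = - \frac{3458137}{6} \approx -5.7636 \cdot 10^{5}$)
$\frac{j + 322894}{1806295 + 1992565} = \frac{- \frac{3458137}{6} + 322894}{1806295 + 1992565} = - \frac{1520773}{6 \cdot 3798860} = \left(- \frac{1520773}{6}\right) \frac{1}{3798860} = - \frac{1520773}{22793160}$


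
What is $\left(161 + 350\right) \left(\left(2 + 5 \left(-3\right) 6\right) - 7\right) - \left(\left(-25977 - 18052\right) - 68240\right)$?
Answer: $63724$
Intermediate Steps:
$\left(161 + 350\right) \left(\left(2 + 5 \left(-3\right) 6\right) - 7\right) - \left(\left(-25977 - 18052\right) - 68240\right) = 511 \left(\left(2 - 90\right) - 7\right) - \left(-44029 - 68240\right) = 511 \left(\left(2 - 90\right) - 7\right) - -112269 = 511 \left(-88 - 7\right) + 112269 = 511 \left(-95\right) + 112269 = -48545 + 112269 = 63724$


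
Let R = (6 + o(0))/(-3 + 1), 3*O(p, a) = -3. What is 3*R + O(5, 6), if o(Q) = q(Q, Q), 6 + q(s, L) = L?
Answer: -1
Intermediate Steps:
q(s, L) = -6 + L
O(p, a) = -1 (O(p, a) = (⅓)*(-3) = -1)
o(Q) = -6 + Q
R = 0 (R = (6 + (-6 + 0))/(-3 + 1) = (6 - 6)/(-2) = 0*(-½) = 0)
3*R + O(5, 6) = 3*0 - 1 = 0 - 1 = -1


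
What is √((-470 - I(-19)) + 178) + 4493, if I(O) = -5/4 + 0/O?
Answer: 4493 + I*√1163/2 ≈ 4493.0 + 17.051*I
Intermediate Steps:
I(O) = -5/4 (I(O) = -5*¼ + 0 = -5/4 + 0 = -5/4)
√((-470 - I(-19)) + 178) + 4493 = √((-470 - 1*(-5/4)) + 178) + 4493 = √((-470 + 5/4) + 178) + 4493 = √(-1875/4 + 178) + 4493 = √(-1163/4) + 4493 = I*√1163/2 + 4493 = 4493 + I*√1163/2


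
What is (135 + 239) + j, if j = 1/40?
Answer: 14961/40 ≈ 374.02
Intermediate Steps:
j = 1/40 ≈ 0.025000
(135 + 239) + j = (135 + 239) + 1/40 = 374 + 1/40 = 14961/40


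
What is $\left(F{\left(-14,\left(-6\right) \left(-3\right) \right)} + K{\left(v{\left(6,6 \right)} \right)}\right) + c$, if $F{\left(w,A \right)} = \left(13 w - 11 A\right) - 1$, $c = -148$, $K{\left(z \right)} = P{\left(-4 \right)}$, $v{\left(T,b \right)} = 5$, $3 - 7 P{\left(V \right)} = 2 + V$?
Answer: $- \frac{3698}{7} \approx -528.29$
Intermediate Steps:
$P{\left(V \right)} = \frac{1}{7} - \frac{V}{7}$ ($P{\left(V \right)} = \frac{3}{7} - \frac{2 + V}{7} = \frac{3}{7} - \left(\frac{2}{7} + \frac{V}{7}\right) = \frac{1}{7} - \frac{V}{7}$)
$K{\left(z \right)} = \frac{5}{7}$ ($K{\left(z \right)} = \frac{1}{7} - - \frac{4}{7} = \frac{1}{7} + \frac{4}{7} = \frac{5}{7}$)
$F{\left(w,A \right)} = -1 - 11 A + 13 w$ ($F{\left(w,A \right)} = \left(- 11 A + 13 w\right) - 1 = -1 - 11 A + 13 w$)
$\left(F{\left(-14,\left(-6\right) \left(-3\right) \right)} + K{\left(v{\left(6,6 \right)} \right)}\right) + c = \left(\left(-1 - 11 \left(\left(-6\right) \left(-3\right)\right) + 13 \left(-14\right)\right) + \frac{5}{7}\right) - 148 = \left(\left(-1 - 198 - 182\right) + \frac{5}{7}\right) - 148 = \left(-381 + \frac{5}{7}\right) - 148 = - \frac{2662}{7} - 148 = - \frac{3698}{7}$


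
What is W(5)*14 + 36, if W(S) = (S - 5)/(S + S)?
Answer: 36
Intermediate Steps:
W(S) = (-5 + S)/(2*S) (W(S) = (-5 + S)/((2*S)) = (-5 + S)*(1/(2*S)) = (-5 + S)/(2*S))
W(5)*14 + 36 = ((½)*(-5 + 5)/5)*14 + 36 = ((½)*(⅕)*0)*14 + 36 = 0*14 + 36 = 0 + 36 = 36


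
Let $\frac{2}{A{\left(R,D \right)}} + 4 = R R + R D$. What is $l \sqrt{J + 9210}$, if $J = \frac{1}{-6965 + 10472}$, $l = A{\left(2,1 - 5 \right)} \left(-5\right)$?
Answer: $\frac{5 \sqrt{113274244797}}{14028} \approx 119.96$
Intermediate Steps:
$A{\left(R,D \right)} = \frac{2}{-4 + R^{2} + D R}$ ($A{\left(R,D \right)} = \frac{2}{-4 + \left(R R + R D\right)} = \frac{2}{-4 + \left(R^{2} + D R\right)} = \frac{2}{-4 + R^{2} + D R}$)
$l = \frac{5}{4}$ ($l = \frac{2}{-4 + 2^{2} + \left(1 - 5\right) 2} \left(-5\right) = \frac{2}{-4 + 4 - 8} \left(-5\right) = \frac{2}{-8} \left(-5\right) = 2 \left(- \frac{1}{8}\right) \left(-5\right) = \left(- \frac{1}{4}\right) \left(-5\right) = \frac{5}{4} \approx 1.25$)
$J = \frac{1}{3507} \approx 0.00028514$
$l \sqrt{J + 9210} = \frac{5 \sqrt{\frac{1}{3507} + 9210}}{4} = \frac{5 \sqrt{\frac{32299471}{3507}}}{4} = \frac{5 \frac{\sqrt{113274244797}}{3507}}{4} = \frac{5 \sqrt{113274244797}}{14028}$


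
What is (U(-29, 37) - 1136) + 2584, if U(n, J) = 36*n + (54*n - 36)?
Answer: -1198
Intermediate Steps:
U(n, J) = -36 + 90*n (U(n, J) = 36*n + (-36 + 54*n) = -36 + 90*n)
(U(-29, 37) - 1136) + 2584 = ((-36 + 90*(-29)) - 1136) + 2584 = ((-36 - 2610) - 1136) + 2584 = (-2646 - 1136) + 2584 = -3782 + 2584 = -1198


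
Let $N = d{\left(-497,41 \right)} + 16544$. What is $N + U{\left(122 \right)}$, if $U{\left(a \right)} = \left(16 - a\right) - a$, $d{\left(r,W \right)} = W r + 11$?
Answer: $-4050$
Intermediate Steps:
$d{\left(r,W \right)} = 11 + W r$
$U{\left(a \right)} = 16 - 2 a$
$N = -3822$ ($N = \left(11 + 41 \left(-497\right)\right) + 16544 = \left(11 - 20377\right) + 16544 = -20366 + 16544 = -3822$)
$N + U{\left(122 \right)} = -3822 + \left(16 - 244\right) = -3822 - 228 = -4050$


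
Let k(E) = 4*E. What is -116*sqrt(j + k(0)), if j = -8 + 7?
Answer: -116*I ≈ -116.0*I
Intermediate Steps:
j = -1
-116*sqrt(j + k(0)) = -116*sqrt(-1 + 4*0) = -116*sqrt(-1 + 0) = -116*sqrt(-1) = -116*I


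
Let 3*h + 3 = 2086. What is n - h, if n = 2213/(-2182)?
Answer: -4551745/6546 ≈ -695.35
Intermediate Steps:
h = 2083/3 (h = -1 + (⅓)*2086 = -1 + 2086/3 = 2083/3 ≈ 694.33)
n = -2213/2182 (n = 2213*(-1/2182) = -2213/2182 ≈ -1.0142)
n - h = -2213/2182 - 1*2083/3 = -2213/2182 - 2083/3 = -4551745/6546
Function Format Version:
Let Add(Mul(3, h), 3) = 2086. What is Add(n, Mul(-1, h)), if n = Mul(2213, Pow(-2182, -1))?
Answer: Rational(-4551745, 6546) ≈ -695.35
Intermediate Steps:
h = Rational(2083, 3) (h = Add(-1, Mul(Rational(1, 3), 2086)) = Add(-1, Rational(2086, 3)) = Rational(2083, 3) ≈ 694.33)
n = Rational(-2213, 2182) (n = Mul(2213, Rational(-1, 2182)) = Rational(-2213, 2182) ≈ -1.0142)
Add(n, Mul(-1, h)) = Add(Rational(-2213, 2182), Mul(-1, Rational(2083, 3))) = Add(Rational(-2213, 2182), Rational(-2083, 3)) = Rational(-4551745, 6546)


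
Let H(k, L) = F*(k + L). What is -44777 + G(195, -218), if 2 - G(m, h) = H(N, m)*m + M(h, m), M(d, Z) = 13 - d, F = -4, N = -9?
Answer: 100074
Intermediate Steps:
H(k, L) = -4*L - 4*k (H(k, L) = -4*(k + L) = -4*(L + k) = -4*L - 4*k)
G(m, h) = -11 + h - m*(36 - 4*m) (G(m, h) = 2 - ((-4*m - 4*(-9))*m + (13 - h)) = 2 - ((-4*m + 36)*m + (13 - h)) = 2 - ((36 - 4*m)*m + (13 - h)) = 2 - (m*(36 - 4*m) + (13 - h)) = 2 - (13 - h + m*(36 - 4*m)) = 2 + (-13 + h - m*(36 - 4*m)) = -11 + h - m*(36 - 4*m))
-44777 + G(195, -218) = -44777 + (-11 - 218 + 4*195*(-9 + 195)) = -44777 + (-11 - 218 + 4*195*186) = -44777 + (-11 - 218 + 145080) = -44777 + 144851 = 100074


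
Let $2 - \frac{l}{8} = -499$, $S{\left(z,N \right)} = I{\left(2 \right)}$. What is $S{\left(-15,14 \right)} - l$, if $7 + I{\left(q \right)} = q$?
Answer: $-4013$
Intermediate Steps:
$I{\left(q \right)} = -7 + q$
$S{\left(z,N \right)} = -5$ ($S{\left(z,N \right)} = -7 + 2 = -5$)
$l = 4008$ ($l = 16 - -3992 = 16 + 3992 = 4008$)
$S{\left(-15,14 \right)} - l = -5 - 4008 = -4013$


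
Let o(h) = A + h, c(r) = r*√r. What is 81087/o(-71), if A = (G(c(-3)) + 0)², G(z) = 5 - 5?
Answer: -81087/71 ≈ -1142.1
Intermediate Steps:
c(r) = r^(3/2)
G(z) = 0
A = 0 (A = (0 + 0)² = 0² = 0)
o(h) = h (o(h) = 0 + h = h)
81087/o(-71) = 81087/(-71) = 81087*(-1/71) = -81087/71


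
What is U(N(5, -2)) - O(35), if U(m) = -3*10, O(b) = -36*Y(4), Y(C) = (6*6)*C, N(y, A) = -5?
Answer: 5154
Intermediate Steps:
Y(C) = 36*C
O(b) = -5184 (O(b) = -1296*4 = -36*144 = -5184)
U(m) = -30
U(N(5, -2)) - O(35) = -30 - 1*(-5184) = -30 + 5184 = 5154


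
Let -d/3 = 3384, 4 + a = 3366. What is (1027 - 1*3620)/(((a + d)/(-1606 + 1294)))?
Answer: -404508/3395 ≈ -119.15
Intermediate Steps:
a = 3362 (a = -4 + 3366 = 3362)
d = -10152 (d = -3*3384 = -10152)
(1027 - 1*3620)/(((a + d)/(-1606 + 1294))) = (1027 - 1*3620)/(((3362 - 10152)/(-1606 + 1294))) = (1027 - 3620)/((-6790/(-312))) = -2593/((-6790*(-1/312))) = -2593/3395/156 = -2593*156/3395 = -404508/3395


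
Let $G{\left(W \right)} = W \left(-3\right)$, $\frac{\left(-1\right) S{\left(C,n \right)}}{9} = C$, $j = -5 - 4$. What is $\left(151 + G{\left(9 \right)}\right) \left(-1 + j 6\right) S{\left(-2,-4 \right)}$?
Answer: $-122760$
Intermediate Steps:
$j = -9$ ($j = -5 - 4 = -9$)
$S{\left(C,n \right)} = - 9 C$
$G{\left(W \right)} = - 3 W$
$\left(151 + G{\left(9 \right)}\right) \left(-1 + j 6\right) S{\left(-2,-4 \right)} = \left(151 - 27\right) \left(-1 - 54\right) \left(\left(-9\right) \left(-2\right)\right) = \left(151 - 27\right) \left(-1 - 54\right) 18 = 124 \left(\left(-55\right) 18\right) = 124 \left(-990\right) = -122760$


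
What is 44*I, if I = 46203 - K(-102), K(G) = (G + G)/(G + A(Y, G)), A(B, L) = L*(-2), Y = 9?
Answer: 2033020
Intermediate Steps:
A(B, L) = -2*L
K(G) = -2 (K(G) = (G + G)/(G - 2*G) = (2*G)/((-G)) = (2*G)*(-1/G) = -2)
I = 46205 (I = 46203 - 1*(-2) = 46203 + 2 = 46205)
44*I = 44*46205 = 2033020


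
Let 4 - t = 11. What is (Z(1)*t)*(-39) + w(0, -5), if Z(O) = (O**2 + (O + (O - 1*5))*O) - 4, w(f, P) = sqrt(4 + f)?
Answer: -1636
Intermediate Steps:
t = -7 (t = 4 - 1*11 = 4 - 11 = -7)
Z(O) = -4 + O**2 + O*(-5 + 2*O) (Z(O) = (O**2 + (O + (O - 5))*O) - 4 = (O**2 + (O + (-5 + O))*O) - 4 = (O**2 + (-5 + 2*O)*O) - 4 = (O**2 + O*(-5 + 2*O)) - 4 = -4 + O**2 + O*(-5 + 2*O))
(Z(1)*t)*(-39) + w(0, -5) = ((-4 - 5*1 + 3*1**2)*(-7))*(-39) + sqrt(4 + 0) = ((-4 - 5 + 3*1)*(-7))*(-39) + sqrt(4) = ((-4 - 5 + 3)*(-7))*(-39) + 2 = -6*(-7)*(-39) + 2 = 42*(-39) + 2 = -1638 + 2 = -1636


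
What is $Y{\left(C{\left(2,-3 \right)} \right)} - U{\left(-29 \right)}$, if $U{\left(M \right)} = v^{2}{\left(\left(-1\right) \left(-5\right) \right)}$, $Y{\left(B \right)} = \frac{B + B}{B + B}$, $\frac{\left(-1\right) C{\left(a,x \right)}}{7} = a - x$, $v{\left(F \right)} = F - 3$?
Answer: $-3$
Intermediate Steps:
$v{\left(F \right)} = -3 + F$
$C{\left(a,x \right)} = - 7 a + 7 x$ ($C{\left(a,x \right)} = - 7 \left(a - x\right) = - 7 a + 7 x$)
$Y{\left(B \right)} = 1$ ($Y{\left(B \right)} = \frac{2 B}{2 B} = 2 B \frac{1}{2 B} = 1$)
$U{\left(M \right)} = 4$ ($U{\left(M \right)} = \left(-3 - -5\right)^{2} = \left(-3 + 5\right)^{2} = 2^{2} = 4$)
$Y{\left(C{\left(2,-3 \right)} \right)} - U{\left(-29 \right)} = 1 - 4 = -3$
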